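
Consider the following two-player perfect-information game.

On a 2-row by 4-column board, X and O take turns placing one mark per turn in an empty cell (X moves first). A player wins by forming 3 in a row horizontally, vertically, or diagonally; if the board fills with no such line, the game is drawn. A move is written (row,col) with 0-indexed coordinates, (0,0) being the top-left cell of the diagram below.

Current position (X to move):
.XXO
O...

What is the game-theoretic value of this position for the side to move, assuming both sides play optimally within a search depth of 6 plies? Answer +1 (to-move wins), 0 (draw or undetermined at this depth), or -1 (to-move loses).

value(.XXO/O..., X) = +1

ply 1, X at .XXO/O... | (0,0)=+1→XXXO/O...*; (1,1)=+0→.XXO/OX..; (1,2)=+0→.XXO/O.X.; (1,3)=+0→.XXO/O..X
ply 2: XXXO/O... is terminal -1 (O); from .XXO/O... depth 6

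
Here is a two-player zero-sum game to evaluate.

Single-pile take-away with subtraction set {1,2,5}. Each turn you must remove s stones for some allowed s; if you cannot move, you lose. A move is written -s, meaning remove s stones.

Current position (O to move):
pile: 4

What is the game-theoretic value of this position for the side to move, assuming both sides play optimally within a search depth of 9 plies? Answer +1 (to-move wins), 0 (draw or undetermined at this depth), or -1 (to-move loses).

p1 O@[4]: -1[3]+1* -2[2]-1
p2 X@[3]: -1[2]-1* -2[1]-1
p3 O@[2]: -1[1]-1 -2[0]+1*
p4 X@[0] terminal -1; root [4] d9

value(4, O) = +1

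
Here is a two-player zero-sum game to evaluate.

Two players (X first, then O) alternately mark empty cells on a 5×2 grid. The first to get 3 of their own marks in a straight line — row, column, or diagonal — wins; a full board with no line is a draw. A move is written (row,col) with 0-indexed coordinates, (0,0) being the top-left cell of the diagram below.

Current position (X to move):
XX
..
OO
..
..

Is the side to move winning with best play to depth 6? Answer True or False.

X winning at [XX/../OO/../..]: False

p1 X@[XX/../OO/../..]: (1,0)[XX/X./OO/../..]-1* (1,1)[XX/.X/OO/../..]-1 (3,0)[XX/../OO/X./..]-1 (3,1)[XX/../OO/.X/..]-1 (4,0)[XX/../OO/../X.]-1 (4,1)[XX/../OO/../.X]-1
p2 O@[XX/X./OO/../..]: (1,1)[XX/XO/OO/../..]+0 (3,0)[XX/X./OO/O./..]+1* (3,1)[XX/X./OO/.O/..]+1 (4,0)[XX/X./OO/../O.]+1 (4,1)[XX/X./OO/../.O]+0
p3 X@[XX/X./OO/O./..]: (1,1)[XX/XX/OO/O./..]-1* (3,1)[XX/X./OO/OX/..]-1 (4,0)[XX/X./OO/O./X.]-1 (4,1)[XX/X./OO/O./.X]-1
p4 O@[XX/XX/OO/O./..]: (3,1)[XX/XX/OO/OO/..]+1* (4,0)[XX/XX/OO/O./O.]+1 (4,1)[XX/XX/OO/O./.O]+1
p5 X@[XX/XX/OO/OO/..]: (4,0)[XX/XX/OO/OO/X.]-1* (4,1)[XX/XX/OO/OO/.X]-1
p6 O@[XX/XX/OO/OO/X.]: (4,1)[XX/XX/OO/OO/XO]+1*
p7 X@[XX/XX/OO/OO/XO] terminal -1; root [XX/../OO/../..] d6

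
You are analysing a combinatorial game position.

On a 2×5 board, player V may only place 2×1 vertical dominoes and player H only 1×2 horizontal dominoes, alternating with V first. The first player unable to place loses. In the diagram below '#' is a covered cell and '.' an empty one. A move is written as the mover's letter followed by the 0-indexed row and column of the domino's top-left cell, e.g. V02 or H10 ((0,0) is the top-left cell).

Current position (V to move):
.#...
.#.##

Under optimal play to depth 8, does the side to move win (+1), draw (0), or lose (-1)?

p1 V@[.#.../.#.##]: V00[##.../##.##]-1 V02[.##../.####]+1*
p2 H@[.##../.####]: H03[.####/.####]-1*
p3 V@[.####/.####]: V00[#####/#####]+1*
p4 H@[#####/#####] terminal -1; root [.#.../.#.##] d8

value(.#.../.#.##, V) = +1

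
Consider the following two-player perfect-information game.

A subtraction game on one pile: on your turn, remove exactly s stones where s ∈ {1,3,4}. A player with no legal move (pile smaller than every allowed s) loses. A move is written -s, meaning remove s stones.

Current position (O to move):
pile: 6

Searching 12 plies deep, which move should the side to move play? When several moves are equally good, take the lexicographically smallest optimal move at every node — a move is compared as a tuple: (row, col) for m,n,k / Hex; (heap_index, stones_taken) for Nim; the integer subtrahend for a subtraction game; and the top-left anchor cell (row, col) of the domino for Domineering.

[6] O move#1: -1:-1/5, -3:-1/3, -4:+1/2*
[2] X move#2: -1:-1/1*
[1] O move#3: -1:+1/0*
[0] end (terminal -1, X#4); searched 6 to 12

O's best at [6]: -4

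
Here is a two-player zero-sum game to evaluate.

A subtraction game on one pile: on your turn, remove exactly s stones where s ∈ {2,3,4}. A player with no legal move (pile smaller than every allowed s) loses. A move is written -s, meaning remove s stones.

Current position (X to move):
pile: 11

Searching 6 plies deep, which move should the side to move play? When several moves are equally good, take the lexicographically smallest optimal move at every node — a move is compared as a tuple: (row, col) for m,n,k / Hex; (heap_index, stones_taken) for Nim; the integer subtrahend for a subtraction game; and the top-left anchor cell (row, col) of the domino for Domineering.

X's best at [11]: -4

[11] X move#1: -2:-1/9, -3:-1/8, -4:+1/7*
[7] O move#2: -2:-1/5*, -3:-1/4, -4:-1/3
[5] X move#3: -2:-1/3, -3:-1/2, -4:+1/1*
[1] end (terminal -1, O#4); searched 11 to 6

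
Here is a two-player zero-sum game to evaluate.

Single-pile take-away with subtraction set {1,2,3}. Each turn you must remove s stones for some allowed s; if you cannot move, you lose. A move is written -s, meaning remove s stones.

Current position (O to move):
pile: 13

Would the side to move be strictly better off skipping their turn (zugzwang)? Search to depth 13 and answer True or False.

zugzwang(13, O) = False

p1 O@[13]: -1[12]+1* -2[11]-1 -3[10]-1
p2 X@[12]: -1[11]-1* -2[10]-1 -3[9]-1
p3 O@[11]: -1[10]-1 -2[9]-1 -3[8]+1*
p4 X@[8]: -1[7]-1* -2[6]-1 -3[5]-1
p5 O@[7]: -1[6]-1 -2[5]-1 -3[4]+1*
p6 X@[4]: -1[3]-1* -2[2]-1 -3[1]-1
p7 O@[3]: -1[2]-1 -2[1]-1 -3[0]+1*
p8 X@[0] terminal -1; root [13] d13
if O skipped the turn, X would face:
~ p1 X@[13]: -1[12]+1* -2[11]-1 -3[10]-1
~ p2 O@[12]: -1[11]-1* -2[10]-1 -3[9]-1
~ p3 X@[11]: -1[10]-1 -2[9]-1 -3[8]+1*
~ p4 O@[8]: -1[7]-1* -2[6]-1 -3[5]-1
~ p5 X@[7]: -1[6]-1 -2[5]-1 -3[4]+1*
~ p6 O@[4]: -1[3]-1* -2[2]-1 -3[1]-1
~ p7 X@[3]: -1[2]-1 -2[1]-1 -3[0]+1*
~ p8 O@[0] terminal -1; root [13] d13
compare (O): move=+1 vs pass=-1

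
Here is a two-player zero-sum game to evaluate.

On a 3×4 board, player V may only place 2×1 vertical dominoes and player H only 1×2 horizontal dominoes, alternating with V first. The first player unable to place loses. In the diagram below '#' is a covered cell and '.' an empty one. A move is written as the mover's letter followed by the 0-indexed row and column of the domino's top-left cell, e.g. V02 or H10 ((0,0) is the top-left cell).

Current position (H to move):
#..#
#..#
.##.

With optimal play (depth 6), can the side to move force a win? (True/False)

H winning at [#..#/#..#/.##.]: True

[#..#/#..#/.##.] H move#1: H01:+1/####/#..#/.##.*, H11:+1/#..#/####/.##.
[####/#..#/.##.] end (terminal -1, V#2); searched #..#/#..#/.##. to 6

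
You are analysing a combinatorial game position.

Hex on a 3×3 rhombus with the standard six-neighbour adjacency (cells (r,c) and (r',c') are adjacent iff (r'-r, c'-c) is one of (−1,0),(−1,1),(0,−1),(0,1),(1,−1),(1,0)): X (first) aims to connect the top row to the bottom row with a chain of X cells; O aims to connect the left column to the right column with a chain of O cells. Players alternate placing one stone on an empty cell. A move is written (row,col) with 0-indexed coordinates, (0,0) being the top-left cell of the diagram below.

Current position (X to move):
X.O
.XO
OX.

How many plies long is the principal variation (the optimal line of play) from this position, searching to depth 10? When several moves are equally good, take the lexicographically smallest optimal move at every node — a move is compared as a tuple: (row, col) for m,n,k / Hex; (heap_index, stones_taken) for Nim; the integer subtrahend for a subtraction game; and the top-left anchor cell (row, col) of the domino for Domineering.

ply 1, X at X.O/.XO/OX. | (0,1)=+1→XXO/.XO/OX.*; (1,0)=+1→X.O/XXO/OX.; (2,2)=+1→X.O/.XO/OXX
ply 2: XXO/.XO/OX. is terminal -1 (O); from X.O/.XO/OX. depth 10

PV length from [X.O/.XO/OX.]: 1 ply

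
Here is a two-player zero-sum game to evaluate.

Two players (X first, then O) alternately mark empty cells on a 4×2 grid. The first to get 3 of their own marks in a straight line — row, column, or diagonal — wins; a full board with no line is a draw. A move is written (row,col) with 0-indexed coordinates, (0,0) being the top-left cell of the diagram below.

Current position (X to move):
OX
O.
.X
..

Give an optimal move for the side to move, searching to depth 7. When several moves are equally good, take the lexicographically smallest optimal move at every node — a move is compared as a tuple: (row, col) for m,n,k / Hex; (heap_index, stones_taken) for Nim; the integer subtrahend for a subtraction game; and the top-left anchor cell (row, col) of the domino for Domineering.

X's best at [OX/O./.X/..]: (1,1)

[OX/O./.X/..] X move#1: (1,1):+1/OX/OX/.X/..*, (2,0):+0/OX/O./XX/.., (3,0):-1/OX/O./.X/X., (3,1):-1/OX/O./.X/.X
[OX/OX/.X/..] end (terminal -1, O#2); searched OX/O./.X/.. to 7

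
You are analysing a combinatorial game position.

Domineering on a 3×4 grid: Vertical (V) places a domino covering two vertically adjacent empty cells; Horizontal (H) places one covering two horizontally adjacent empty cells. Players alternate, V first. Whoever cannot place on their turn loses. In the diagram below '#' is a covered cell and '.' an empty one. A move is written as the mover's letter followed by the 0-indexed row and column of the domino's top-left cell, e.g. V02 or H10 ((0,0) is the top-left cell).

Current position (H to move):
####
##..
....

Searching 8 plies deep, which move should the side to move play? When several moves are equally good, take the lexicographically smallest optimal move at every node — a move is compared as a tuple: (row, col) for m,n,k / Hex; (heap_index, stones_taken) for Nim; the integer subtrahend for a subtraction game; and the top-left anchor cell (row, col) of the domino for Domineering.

ply 1, H at ####/##../.... | H12=+1→####/####/....*; H20=-1→####/##../##..; H21=-1→####/##../.##.; H22=+1→####/##../..##
ply 2: ####/####/.... is terminal -1 (V); from ####/##../.... depth 8

H's best at [####/##../....]: H12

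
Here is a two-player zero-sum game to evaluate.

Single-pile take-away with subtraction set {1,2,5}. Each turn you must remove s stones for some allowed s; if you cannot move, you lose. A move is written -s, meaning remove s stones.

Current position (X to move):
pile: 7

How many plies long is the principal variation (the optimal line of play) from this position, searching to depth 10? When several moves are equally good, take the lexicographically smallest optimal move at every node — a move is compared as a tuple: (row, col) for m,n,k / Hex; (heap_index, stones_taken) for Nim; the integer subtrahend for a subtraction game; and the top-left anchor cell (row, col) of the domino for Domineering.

p1 X@[7]: -1[6]+1* -2[5]-1 -5[2]-1
p2 O@[6]: -1[5]-1* -2[4]-1 -5[1]-1
p3 X@[5]: -1[4]-1 -2[3]+1* -5[0]+1
p4 O@[3]: -1[2]-1* -2[1]-1
p5 X@[2]: -1[1]-1 -2[0]+1*
p6 O@[0] terminal -1; root [7] d10

PV length from [7]: 5 plies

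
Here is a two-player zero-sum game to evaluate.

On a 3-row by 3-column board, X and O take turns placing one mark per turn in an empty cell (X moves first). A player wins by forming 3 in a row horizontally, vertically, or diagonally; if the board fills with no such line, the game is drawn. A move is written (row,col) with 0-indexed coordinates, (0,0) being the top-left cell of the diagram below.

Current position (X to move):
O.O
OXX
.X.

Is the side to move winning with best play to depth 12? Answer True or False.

p1 X@[O.O/OXX/.X.]: (0,1)[OXO/OXX/.X.]+1* (2,0)[O.O/OXX/XX.]-1 (2,2)[O.O/OXX/.XX]-1
p2 O@[OXO/OXX/.X.] terminal -1; root [O.O/OXX/.X.] d12

X winning at [O.O/OXX/.X.]: True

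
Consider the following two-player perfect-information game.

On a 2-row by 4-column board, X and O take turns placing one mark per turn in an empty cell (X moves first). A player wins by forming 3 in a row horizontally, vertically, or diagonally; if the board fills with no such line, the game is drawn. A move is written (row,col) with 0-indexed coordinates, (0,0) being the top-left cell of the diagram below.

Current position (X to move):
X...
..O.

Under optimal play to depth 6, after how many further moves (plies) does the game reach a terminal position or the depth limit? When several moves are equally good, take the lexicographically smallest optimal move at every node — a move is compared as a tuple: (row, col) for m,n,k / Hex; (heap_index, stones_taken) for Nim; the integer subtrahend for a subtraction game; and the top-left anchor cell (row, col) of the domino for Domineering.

p1 X@[X.../..O.]: (0,1)[XX../..O.]+0* (0,2)[X.X./..O.]+0 (0,3)[X..X/..O.]-1 (1,0)[X.../X.O.]+0 (1,1)[X.../.XO.]+0 (1,3)[X.../..OX]+0
p2 O@[XX../..O.]: (0,2)[XXO./..O.]+0* (0,3)[XX.O/..O.]-1 (1,0)[XX../O.O.]-1 (1,1)[XX../.OO.]-1 (1,3)[XX../..OO]-1
p3 X@[XXO./..O.]: (0,3)[XXOX/..O.]-1 (1,0)[XXO./X.O.]+0* (1,1)[XXO./.XO.]+0 (1,3)[XXO./..OX]+0
p4 O@[XXO./X.O.]: (0,3)[XXOO/X.O.]+0* (1,1)[XXO./XOO.]+0 (1,3)[XXO./X.OO]+0
p5 X@[XXOO/X.O.]: (1,1)[XXOO/XXO.]+0* (1,3)[XXOO/X.OX]+0
p6 O@[XXOO/XXO.]: (1,3)[XXOO/XXOO]+0*
p7 X@[XXOO/XXOO] terminal +0; root [X.../..O.] d6

PV length from [X.../..O.]: 6 plies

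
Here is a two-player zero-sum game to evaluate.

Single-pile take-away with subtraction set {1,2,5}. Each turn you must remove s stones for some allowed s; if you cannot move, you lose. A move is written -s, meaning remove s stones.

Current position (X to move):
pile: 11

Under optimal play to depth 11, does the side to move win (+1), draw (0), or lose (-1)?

ply 1, X at 11 | -1=-1→10; -2=+1→9*; -5=+1→6
ply 2, O at 9 | -1=-1→8*; -2=-1→7; -5=-1→4
ply 3, X at 8 | -1=-1→7; -2=+1→6*; -5=+1→3
ply 4, O at 6 | -1=-1→5*; -2=-1→4; -5=-1→1
ply 5, X at 5 | -1=-1→4; -2=+1→3*; -5=+1→0
ply 6, O at 3 | -1=-1→2*; -2=-1→1
ply 7, X at 2 | -1=-1→1; -2=+1→0*
ply 8: 0 is terminal -1 (O); from 11 depth 11

value(11, X) = +1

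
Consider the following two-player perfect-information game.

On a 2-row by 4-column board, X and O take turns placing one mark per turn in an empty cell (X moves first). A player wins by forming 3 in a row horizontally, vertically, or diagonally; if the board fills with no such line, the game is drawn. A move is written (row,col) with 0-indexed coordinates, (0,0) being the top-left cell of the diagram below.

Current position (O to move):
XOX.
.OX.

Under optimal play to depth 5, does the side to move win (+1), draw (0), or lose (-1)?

p1 O@[XOX./.OX.]: (0,3)[XOXO/.OX.]+0* (1,0)[XOX./OOX.]+0 (1,3)[XOX./.OXO]+0
p2 X@[XOXO/.OX.]: (1,0)[XOXO/XOX.]+0* (1,3)[XOXO/.OXX]+0
p3 O@[XOXO/XOX.]: (1,3)[XOXO/XOXO]+0*
p4 X@[XOXO/XOXO] terminal +0; root [XOX./.OX.] d5

value(XOX./.OX., O) = 0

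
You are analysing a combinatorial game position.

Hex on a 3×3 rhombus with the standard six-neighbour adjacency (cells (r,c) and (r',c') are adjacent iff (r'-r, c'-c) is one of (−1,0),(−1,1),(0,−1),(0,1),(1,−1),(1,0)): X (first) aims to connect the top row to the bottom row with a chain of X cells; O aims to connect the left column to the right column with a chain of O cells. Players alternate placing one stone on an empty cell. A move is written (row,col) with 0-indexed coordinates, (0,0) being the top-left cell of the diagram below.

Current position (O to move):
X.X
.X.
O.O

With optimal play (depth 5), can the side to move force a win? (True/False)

p1 O@[X.X/.X./O.O]: (0,1)[XOX/.X./O.O]-1 (1,0)[X.X/OX./O.O]-1 (1,2)[X.X/.XO/O.O]-1 (2,1)[X.X/.X./OOO]+1*
p2 X@[X.X/.X./OOO] terminal -1; root [X.X/.X./O.O] d5

O winning at [X.X/.X./O.O]: True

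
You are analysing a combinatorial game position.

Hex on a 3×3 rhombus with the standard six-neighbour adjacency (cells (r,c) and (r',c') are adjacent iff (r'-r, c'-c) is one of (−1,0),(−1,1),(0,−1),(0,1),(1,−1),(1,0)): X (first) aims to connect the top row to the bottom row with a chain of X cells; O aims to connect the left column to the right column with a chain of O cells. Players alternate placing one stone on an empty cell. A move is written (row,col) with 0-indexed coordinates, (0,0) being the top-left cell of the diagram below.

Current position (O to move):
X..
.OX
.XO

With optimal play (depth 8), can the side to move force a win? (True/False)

p1 O@[X../.OX/.XO]: (0,1)[XO./.OX/.XO]-1 (0,2)[X.O/.OX/.XO]+1* (1,0)[X../OOX/.XO]-1 (2,0)[X../.OX/OXO]-1
p2 X@[X.O/.OX/.XO]: (0,1)[XXO/.OX/.XO]-1* (1,0)[X.O/XOX/.XO]-1 (2,0)[X.O/.OX/XXO]-1
p3 O@[XXO/.OX/.XO]: (1,0)[XXO/OOX/.XO]+1* (2,0)[XXO/.OX/OXO]+1
p4 X@[XXO/OOX/.XO] terminal -1; root [X../.OX/.XO] d8

O winning at [X../.OX/.XO]: True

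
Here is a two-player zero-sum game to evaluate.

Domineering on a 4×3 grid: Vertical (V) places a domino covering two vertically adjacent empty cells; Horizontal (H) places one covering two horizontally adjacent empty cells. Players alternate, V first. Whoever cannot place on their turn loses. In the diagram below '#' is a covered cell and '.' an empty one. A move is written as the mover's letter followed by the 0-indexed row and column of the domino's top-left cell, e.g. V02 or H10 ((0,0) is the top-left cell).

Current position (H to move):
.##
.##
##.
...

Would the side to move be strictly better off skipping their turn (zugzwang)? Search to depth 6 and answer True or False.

p1 H@[.##/.##/##./...]: H30[.##/.##/##./##.]-1* H31[.##/.##/##./.##]-1
p2 V@[.##/.##/##./##.]: V00[###/###/##./##.]+1* V22[.##/.##/###/###]+1
p3 H@[###/###/##./##.] terminal -1; root [.##/.##/##./...] d6
if H skipped the turn, V would face:
~ p1 V@[.##/.##/##./...]: V00[###/###/##./...]-1 V22[.##/.##/###/..#]+1*
~ p2 H@[.##/.##/###/..#]: H30[.##/.##/###/###]-1*
~ p3 V@[.##/.##/###/###]: V00[###/###/###/###]+1*
~ p4 H@[###/###/###/###] terminal -1; root [.##/.##/##./...] d6
compare (H): move=-1 vs pass=-1

zugzwang(.##/.##/##./..., H) = False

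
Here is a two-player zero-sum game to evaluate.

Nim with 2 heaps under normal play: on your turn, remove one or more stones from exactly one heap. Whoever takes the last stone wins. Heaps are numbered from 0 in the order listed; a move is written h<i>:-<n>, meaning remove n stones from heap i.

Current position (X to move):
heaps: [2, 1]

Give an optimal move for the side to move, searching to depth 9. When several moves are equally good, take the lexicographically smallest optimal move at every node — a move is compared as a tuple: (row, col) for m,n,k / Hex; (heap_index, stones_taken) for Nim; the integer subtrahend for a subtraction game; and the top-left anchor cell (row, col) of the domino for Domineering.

X's best at [(2,1)]: h0:-1

ply 1, X at (2,1) | h0:-1=+1→(1,1)*; h0:-2=-1→(0,1); h1:-1=-1→(2,0)
ply 2, O at (1,1) | h0:-1=-1→(0,1)*; h1:-1=-1→(1,0)
ply 3, X at (0,1) | h1:-1=+1→(0,0)*
ply 4: (0,0) is terminal -1 (O); from (2,1) depth 9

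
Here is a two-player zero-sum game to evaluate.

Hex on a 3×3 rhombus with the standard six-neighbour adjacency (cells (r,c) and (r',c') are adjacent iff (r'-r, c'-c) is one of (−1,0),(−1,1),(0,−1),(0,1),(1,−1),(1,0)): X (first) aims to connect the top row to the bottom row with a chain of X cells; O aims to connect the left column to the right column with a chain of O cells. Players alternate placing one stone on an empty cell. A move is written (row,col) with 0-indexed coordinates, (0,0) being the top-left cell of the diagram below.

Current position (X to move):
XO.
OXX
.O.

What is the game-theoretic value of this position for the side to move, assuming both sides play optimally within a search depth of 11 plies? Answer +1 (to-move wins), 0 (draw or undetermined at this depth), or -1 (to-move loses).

ply 1, X at XO./OXX/.O. | (0,2)=+1→XOX/OXX/.O.*; (2,0)=-1→XO./OXX/XO.; (2,2)=-1→XO./OXX/.OX
ply 2, O at XOX/OXX/.O. | (2,0)=-1→XOX/OXX/OO.*; (2,2)=-1→XOX/OXX/.OO
ply 3, X at XOX/OXX/OO. | (2,2)=+1→XOX/OXX/OOX*
ply 4: XOX/OXX/OOX is terminal -1 (O); from XO./OXX/.O. depth 11

value(XO./OXX/.O., X) = +1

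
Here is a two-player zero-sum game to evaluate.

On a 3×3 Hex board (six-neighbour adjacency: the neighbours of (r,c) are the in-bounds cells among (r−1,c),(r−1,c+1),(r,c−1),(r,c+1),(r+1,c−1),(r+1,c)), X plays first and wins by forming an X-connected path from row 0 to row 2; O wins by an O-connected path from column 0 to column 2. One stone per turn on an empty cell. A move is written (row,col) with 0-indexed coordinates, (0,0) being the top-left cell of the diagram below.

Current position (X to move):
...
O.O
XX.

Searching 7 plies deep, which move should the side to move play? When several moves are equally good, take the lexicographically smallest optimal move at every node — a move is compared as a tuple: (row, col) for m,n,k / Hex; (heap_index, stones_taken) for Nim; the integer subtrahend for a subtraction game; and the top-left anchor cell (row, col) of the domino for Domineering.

X's best at [.../O.O/XX.]: (1,1)

[.../O.O/XX.] X move#1: (0,0):-1/X../O.O/XX., (0,1):-1/.X./O.O/XX., (0,2):-1/..X/O.O/XX., (1,1):+1/.../OXO/XX.*, (2,2):-1/.../O.O/XXX
[.../OXO/XX.] O move#2: (0,0):-1/O../OXO/XX.*, (0,1):-1/.O./OXO/XX., (0,2):-1/..O/OXO/XX., (2,2):-1/.../OXO/XXO
[O../OXO/XX.] X move#3: (0,1):+1/OX./OXO/XX.*, (0,2):+1/O.X/OXO/XX., (2,2):+1/O../OXO/XXX
[OX./OXO/XX.] end (terminal -1, O#4); searched .../O.O/XX. to 7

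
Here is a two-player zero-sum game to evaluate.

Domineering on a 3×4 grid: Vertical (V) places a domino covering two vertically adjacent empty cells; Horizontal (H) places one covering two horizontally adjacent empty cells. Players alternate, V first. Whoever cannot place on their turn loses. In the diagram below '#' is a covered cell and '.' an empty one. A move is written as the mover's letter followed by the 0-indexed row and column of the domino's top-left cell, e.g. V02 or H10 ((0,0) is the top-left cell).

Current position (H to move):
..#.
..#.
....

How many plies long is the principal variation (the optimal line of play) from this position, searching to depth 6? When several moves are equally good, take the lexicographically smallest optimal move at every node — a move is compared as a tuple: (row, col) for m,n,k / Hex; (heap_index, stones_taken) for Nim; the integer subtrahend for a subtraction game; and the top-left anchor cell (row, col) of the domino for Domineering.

p1 H@[..#./..#./....]: H00[###./..#./....]-1 H10[..#./###./....]+1* H20[..#./..#./##..]-1 H21[..#./..#./.##.]-1 H22[..#./..#./..##]-1
p2 V@[..#./###./....]: V03[..##/####/....]-1* V13[..#./####/...#]-1
p3 H@[..##/####/....]: H00[####/####/....]+1* H20[..##/####/##..]+1 H21[..##/####/.##.]+1 H22[..##/####/..##]+1
p4 V@[####/####/....] terminal -1; root [..#./..#./....] d6

PV length from [..#./..#./....]: 3 plies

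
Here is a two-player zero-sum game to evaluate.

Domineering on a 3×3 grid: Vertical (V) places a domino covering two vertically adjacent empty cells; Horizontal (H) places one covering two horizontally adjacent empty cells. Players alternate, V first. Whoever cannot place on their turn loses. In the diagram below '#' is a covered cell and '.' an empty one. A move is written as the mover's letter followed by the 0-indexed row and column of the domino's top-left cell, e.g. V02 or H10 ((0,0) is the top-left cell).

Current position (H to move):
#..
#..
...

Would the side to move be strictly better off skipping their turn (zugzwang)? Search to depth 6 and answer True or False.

zugzwang(#../#../..., H) = False

[#../#../...] H move#1: H01:-1/###/#../..., H11:+1/#../###/...*, H20:-1/#../#../##., H21:-1/#../#../.##
[#../###/...] end (terminal -1, V#2); searched #../#../... to 6
if H skipped the turn, V would face:
~ [#../#../...] V move#1: V01:+1/##./##./...*, V02:+1/#.#/#.#/..., V11:+1/#../##./.#., V12:+1/#../#.#/..#
~ [##./##./...] H move#2: H20:-1/##./##./##.*, H21:-1/##./##./.##
~ [##./##./##.] V move#3: V02:+1/###/###/##.*, V12:+1/##./###/###
~ [###/###/##.] end (terminal -1, H#4); searched #../#../... to 6
compare (H): move=+1 vs pass=-1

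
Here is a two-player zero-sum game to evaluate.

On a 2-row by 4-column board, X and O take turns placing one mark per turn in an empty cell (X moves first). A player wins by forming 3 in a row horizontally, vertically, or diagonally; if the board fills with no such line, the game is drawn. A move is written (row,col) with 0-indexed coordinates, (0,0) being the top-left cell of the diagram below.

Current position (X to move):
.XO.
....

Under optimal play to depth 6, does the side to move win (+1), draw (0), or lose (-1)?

ply 1, X at .XO./.... | (0,0)=+0→XXO./....*; (0,3)=+0→.XOX/....; (1,0)=+0→.XO./X...; (1,1)=+0→.XO./.X..; (1,2)=+0→.XO./..X.; (1,3)=+0→.XO./...X
ply 2, O at XXO./.... | (0,3)=+0→XXOO/....*; (1,0)=+0→XXO./O...; (1,1)=+0→XXO./.O..; (1,2)=+0→XXO./..O.; (1,3)=+0→XXO./...O
ply 3, X at XXOO/.... | (1,0)=+0→XXOO/X...*; (1,1)=+0→XXOO/.X..; (1,2)=+0→XXOO/..X.; (1,3)=+0→XXOO/...X
ply 4, O at XXOO/X... | (1,1)=+0→XXOO/XO..*; (1,2)=+0→XXOO/X.O.; (1,3)=+0→XXOO/X..O
ply 5, X at XXOO/XO.. | (1,2)=+0→XXOO/XOX.*; (1,3)=+0→XXOO/XO.X
ply 6, O at XXOO/XOX. | (1,3)=+0→XXOO/XOXO*
ply 7: XXOO/XOXO is terminal +0 (X); from .XO./.... depth 6

value(.XO./...., X) = 0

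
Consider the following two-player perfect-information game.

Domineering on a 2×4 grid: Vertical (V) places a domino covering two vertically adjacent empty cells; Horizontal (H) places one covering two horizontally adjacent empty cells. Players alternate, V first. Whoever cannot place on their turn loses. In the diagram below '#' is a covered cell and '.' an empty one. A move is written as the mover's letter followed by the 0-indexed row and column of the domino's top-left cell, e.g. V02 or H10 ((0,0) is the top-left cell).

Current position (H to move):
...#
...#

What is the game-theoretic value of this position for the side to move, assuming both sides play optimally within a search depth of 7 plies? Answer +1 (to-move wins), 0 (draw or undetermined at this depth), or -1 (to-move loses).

ply 1, H at ...#/...# | H00=+1→##.#/...#*; H01=+1→.###/...#; H10=+1→...#/##.#; H11=+1→...#/.###
ply 2, V at ##.#/...# | V02=-1→####/..##*
ply 3, H at ####/..## | H10=+1→####/####*
ply 4: ####/#### is terminal -1 (V); from ...#/...# depth 7

value(...#/...#, H) = +1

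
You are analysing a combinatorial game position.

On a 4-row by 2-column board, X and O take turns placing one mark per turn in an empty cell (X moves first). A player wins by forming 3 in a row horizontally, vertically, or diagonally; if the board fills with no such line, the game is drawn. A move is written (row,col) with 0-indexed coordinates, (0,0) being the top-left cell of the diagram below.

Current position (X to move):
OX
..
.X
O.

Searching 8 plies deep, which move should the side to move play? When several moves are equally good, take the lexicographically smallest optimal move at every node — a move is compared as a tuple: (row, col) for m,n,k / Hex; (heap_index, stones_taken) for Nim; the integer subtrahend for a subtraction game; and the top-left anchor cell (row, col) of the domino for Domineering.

X's best at [OX/../.X/O.]: (1,1)

p1 X@[OX/../.X/O.]: (1,0)[OX/X./.X/O.]+0 (1,1)[OX/.X/.X/O.]+1* (2,0)[OX/../XX/O.]+0 (3,1)[OX/../.X/OX]+0
p2 O@[OX/.X/.X/O.] terminal -1; root [OX/../.X/O.] d8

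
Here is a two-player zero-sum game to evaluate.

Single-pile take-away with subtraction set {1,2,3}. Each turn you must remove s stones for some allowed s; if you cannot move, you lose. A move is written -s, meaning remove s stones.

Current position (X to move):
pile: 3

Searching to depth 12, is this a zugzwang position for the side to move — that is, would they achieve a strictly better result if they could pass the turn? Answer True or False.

zugzwang(3, X) = False

[3] X move#1: -1:-1/2, -2:-1/1, -3:+1/0*
[0] end (terminal -1, O#2); searched 3 to 12
suppose X passes — search the same position with O to move:
pass> [3] O move#1: -1:-1/2, -2:-1/1, -3:+1/0*
pass> [0] end (terminal -1, X#2); searched 3 to 12
for X: play +1, pass -1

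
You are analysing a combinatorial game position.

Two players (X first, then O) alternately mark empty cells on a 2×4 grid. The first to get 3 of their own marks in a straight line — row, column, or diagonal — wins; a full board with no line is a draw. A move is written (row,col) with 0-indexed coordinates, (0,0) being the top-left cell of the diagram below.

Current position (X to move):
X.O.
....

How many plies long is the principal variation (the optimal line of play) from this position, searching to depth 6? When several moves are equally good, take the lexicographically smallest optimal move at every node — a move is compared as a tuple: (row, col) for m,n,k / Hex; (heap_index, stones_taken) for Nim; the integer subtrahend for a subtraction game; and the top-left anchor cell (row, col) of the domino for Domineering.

ply 1, X at X.O./.... | (0,1)=+0→XXO./....*; (0,3)=+0→X.OX/....; (1,0)=+0→X.O./X...; (1,1)=+0→X.O./.X..; (1,2)=+0→X.O./..X.; (1,3)=+0→X.O./...X
ply 2, O at XXO./.... | (0,3)=+0→XXOO/....*; (1,0)=+0→XXO./O...; (1,1)=+0→XXO./.O..; (1,2)=+0→XXO./..O.; (1,3)=+0→XXO./...O
ply 3, X at XXOO/.... | (1,0)=+0→XXOO/X...*; (1,1)=+0→XXOO/.X..; (1,2)=+0→XXOO/..X.; (1,3)=+0→XXOO/...X
ply 4, O at XXOO/X... | (1,1)=+0→XXOO/XO..*; (1,2)=+0→XXOO/X.O.; (1,3)=+0→XXOO/X..O
ply 5, X at XXOO/XO.. | (1,2)=+0→XXOO/XOX.*; (1,3)=+0→XXOO/XO.X
ply 6, O at XXOO/XOX. | (1,3)=+0→XXOO/XOXO*
ply 7: XXOO/XOXO is terminal +0 (X); from X.O./.... depth 6

PV length from [X.O./....]: 6 plies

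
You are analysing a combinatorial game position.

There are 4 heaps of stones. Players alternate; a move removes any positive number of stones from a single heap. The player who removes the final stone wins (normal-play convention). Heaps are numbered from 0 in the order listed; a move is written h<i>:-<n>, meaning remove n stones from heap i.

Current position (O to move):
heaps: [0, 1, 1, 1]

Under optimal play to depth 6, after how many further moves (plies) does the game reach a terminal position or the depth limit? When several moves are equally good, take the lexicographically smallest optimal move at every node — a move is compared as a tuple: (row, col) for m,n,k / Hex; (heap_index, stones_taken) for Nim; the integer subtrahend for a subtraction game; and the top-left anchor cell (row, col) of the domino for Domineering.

[(0,1,1,1)] O move#1: h1:-1:+1/(0,0,1,1)*, h2:-1:+1/(0,1,0,1), h3:-1:+1/(0,1,1,0)
[(0,0,1,1)] X move#2: h2:-1:-1/(0,0,0,1)*, h3:-1:-1/(0,0,1,0)
[(0,0,0,1)] O move#3: h3:-1:+1/(0,0,0,0)*
[(0,0,0,0)] end (terminal -1, X#4); searched (0,1,1,1) to 6

PV length from [(0,1,1,1)]: 3 plies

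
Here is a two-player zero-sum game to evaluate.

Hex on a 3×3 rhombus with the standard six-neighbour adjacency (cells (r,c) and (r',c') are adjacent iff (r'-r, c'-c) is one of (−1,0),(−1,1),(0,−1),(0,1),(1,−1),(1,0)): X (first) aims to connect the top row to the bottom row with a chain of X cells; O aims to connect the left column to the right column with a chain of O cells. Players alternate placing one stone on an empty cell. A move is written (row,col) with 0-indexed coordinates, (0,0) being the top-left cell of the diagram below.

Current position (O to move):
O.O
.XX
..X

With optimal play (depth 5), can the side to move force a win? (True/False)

[O.O/.XX/..X] O move#1: (0,1):+1/OOO/.XX/..X*, (1,0):-1/O.O/OXX/..X, (2,0):-1/O.O/.XX/O.X, (2,1):-1/O.O/.XX/.OX
[OOO/.XX/..X] end (terminal -1, X#2); searched O.O/.XX/..X to 5

O winning at [O.O/.XX/..X]: True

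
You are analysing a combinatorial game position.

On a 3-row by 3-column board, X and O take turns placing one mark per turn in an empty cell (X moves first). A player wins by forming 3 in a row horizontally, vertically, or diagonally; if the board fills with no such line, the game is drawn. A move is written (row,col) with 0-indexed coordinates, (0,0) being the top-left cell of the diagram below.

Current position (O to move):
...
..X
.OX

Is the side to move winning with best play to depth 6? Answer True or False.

O winning at [.../..X/.OX]: False

[.../..X/.OX] O move#1: (0,0):-1/O../..X/.OX*, (0,1):-1/.O./..X/.OX, (0,2):-1/..O/..X/.OX, (1,0):-1/.../O.X/.OX, (1,1):-1/.../.OX/.OX, (2,0):-1/.../..X/OOX
[O../..X/.OX] X move#2: (0,1):+0/OX./..X/.OX, (0,2):+1/O.X/..X/.OX*, (1,0):+1/O../X.X/.OX, (1,1):+1/O../.XX/.OX, (2,0):+0/O../..X/XOX
[O.X/..X/.OX] end (terminal -1, O#3); searched .../..X/.OX to 6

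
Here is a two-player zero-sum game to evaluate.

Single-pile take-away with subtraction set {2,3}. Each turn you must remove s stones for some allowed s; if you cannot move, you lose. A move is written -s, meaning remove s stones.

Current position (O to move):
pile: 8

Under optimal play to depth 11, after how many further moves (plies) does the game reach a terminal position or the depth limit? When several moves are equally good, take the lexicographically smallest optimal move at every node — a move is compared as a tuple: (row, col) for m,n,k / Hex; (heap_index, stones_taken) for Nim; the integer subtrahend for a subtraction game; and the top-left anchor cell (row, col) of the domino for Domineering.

p1 O@[8]: -2[6]+1* -3[5]+1
p2 X@[6]: -2[4]-1* -3[3]-1
p3 O@[4]: -2[2]-1 -3[1]+1*
p4 X@[1] terminal -1; root [8] d11

PV length from [8]: 3 plies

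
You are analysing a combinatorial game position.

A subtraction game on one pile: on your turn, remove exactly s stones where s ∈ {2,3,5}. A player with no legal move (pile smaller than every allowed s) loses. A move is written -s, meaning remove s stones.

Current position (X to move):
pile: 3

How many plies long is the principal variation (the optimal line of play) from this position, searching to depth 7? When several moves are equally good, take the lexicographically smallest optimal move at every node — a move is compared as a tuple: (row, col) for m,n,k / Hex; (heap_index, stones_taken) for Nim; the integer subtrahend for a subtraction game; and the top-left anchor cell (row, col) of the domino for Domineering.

[3] X move#1: -2:+1/1*, -3:+1/0
[1] end (terminal -1, O#2); searched 3 to 7

PV length from [3]: 1 ply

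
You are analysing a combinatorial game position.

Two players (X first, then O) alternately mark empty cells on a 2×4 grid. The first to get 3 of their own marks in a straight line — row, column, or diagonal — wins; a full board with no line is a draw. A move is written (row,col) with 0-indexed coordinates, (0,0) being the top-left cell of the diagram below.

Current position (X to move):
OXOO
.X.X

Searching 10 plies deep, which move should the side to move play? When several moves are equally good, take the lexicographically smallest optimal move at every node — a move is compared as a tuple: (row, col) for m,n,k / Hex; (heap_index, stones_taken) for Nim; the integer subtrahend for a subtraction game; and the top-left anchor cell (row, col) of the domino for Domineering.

X's best at [OXOO/.X.X]: (1,2)

ply 1, X at OXOO/.X.X | (1,0)=+0→OXOO/XX.X; (1,2)=+1→OXOO/.XXX*
ply 2: OXOO/.XXX is terminal -1 (O); from OXOO/.X.X depth 10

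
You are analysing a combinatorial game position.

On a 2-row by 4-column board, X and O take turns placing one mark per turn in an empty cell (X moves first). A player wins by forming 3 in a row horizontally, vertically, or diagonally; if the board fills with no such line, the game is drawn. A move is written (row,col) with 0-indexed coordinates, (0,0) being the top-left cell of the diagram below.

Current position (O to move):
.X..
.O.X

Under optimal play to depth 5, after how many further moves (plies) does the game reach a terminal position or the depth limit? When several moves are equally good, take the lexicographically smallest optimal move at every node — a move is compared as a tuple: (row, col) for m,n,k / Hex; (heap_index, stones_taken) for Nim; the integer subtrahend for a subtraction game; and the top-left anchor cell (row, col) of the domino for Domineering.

ply 1, O at .X../.O.X | (0,0)=+0→OX../.O.X*; (0,2)=+0→.XO./.O.X; (0,3)=+0→.X.O/.O.X; (1,0)=+0→.X../OO.X; (1,2)=+0→.X../.OOX
ply 2, X at OX../.O.X | (0,2)=+0→OXX./.O.X*; (0,3)=+0→OX.X/.O.X; (1,0)=+0→OX../XO.X; (1,2)=+0→OX../.OXX
ply 3, O at OXX./.O.X | (0,3)=+0→OXXO/.O.X*; (1,0)=-1→OXX./OO.X; (1,2)=-1→OXX./.OOX
ply 4, X at OXXO/.O.X | (1,0)=+0→OXXO/XO.X*; (1,2)=+0→OXXO/.OXX
ply 5, O at OXXO/XO.X | (1,2)=+0→OXXO/XOOX*
ply 6: OXXO/XOOX is terminal +0 (X); from .X../.O.X depth 5

PV length from [.X../.O.X]: 5 plies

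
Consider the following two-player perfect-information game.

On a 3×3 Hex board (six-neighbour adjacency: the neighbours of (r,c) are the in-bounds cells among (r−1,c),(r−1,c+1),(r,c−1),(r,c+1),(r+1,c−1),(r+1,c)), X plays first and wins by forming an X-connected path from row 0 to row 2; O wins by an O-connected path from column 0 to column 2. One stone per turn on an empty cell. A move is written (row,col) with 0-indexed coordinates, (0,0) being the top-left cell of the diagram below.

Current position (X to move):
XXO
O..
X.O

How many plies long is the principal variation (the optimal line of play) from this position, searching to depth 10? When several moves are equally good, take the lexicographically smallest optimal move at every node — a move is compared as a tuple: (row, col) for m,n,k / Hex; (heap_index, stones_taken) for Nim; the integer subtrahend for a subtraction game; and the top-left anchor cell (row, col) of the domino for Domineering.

ply 1, X at XXO/O../X.O | (1,1)=+1→XXO/OX./X.O*; (1,2)=-1→XXO/O.X/X.O; (2,1)=-1→XXO/O../XXO
ply 2: XXO/OX./X.O is terminal -1 (O); from XXO/O../X.O depth 10

PV length from [XXO/O../X.O]: 1 ply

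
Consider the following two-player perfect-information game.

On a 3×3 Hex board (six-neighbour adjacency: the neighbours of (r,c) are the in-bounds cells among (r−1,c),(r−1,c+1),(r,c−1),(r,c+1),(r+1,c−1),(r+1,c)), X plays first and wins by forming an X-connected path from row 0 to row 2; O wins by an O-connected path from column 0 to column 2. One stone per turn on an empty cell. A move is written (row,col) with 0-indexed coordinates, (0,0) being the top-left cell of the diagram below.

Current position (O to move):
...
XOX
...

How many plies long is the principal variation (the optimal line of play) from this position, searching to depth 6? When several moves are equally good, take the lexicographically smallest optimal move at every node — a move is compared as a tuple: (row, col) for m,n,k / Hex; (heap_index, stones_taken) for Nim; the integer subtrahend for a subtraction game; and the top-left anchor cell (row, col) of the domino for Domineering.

PV length from [.../XOX/...]: 4 plies

[.../XOX/...] O move#1: (0,0):-1/O../XOX/...*, (0,1):-1/.O./XOX/..., (0,2):-1/..O/XOX/..., (2,0):-1/.../XOX/O.., (2,1):-1/.../XOX/.O., (2,2):-1/.../XOX/..O
[O../XOX/...] X move#2: (0,1):+1/OX./XOX/...*, (0,2):+1/O.X/XOX/..., (2,0):+1/O../XOX/X.., (2,1):-1/O../XOX/.X., (2,2):-1/O../XOX/..X
[OX./XOX/...] O move#3: (0,2):-1/OXO/XOX/...*, (2,0):-1/OX./XOX/O.., (2,1):-1/OX./XOX/.O., (2,2):-1/OX./XOX/..O
[OXO/XOX/...] X move#4: (2,0):+1/OXO/XOX/X..*, (2,1):-1/OXO/XOX/.X., (2,2):-1/OXO/XOX/..X
[OXO/XOX/X..] end (terminal -1, O#5); searched .../XOX/... to 6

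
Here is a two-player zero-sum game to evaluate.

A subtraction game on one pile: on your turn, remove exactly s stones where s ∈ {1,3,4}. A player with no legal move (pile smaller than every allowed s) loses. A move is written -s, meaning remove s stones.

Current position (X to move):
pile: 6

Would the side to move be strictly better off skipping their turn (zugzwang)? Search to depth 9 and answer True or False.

ply 1, X at 6 | -1=-1→5; -3=-1→3; -4=+1→2*
ply 2, O at 2 | -1=-1→1*
ply 3, X at 1 | -1=+1→0*
ply 4: 0 is terminal -1 (O); from 6 depth 9
if X skipped the turn, O would face:
~ ply 1, O at 6 | -1=-1→5; -3=-1→3; -4=+1→2*
~ ply 2, X at 2 | -1=-1→1*
~ ply 3, O at 1 | -1=+1→0*
~ ply 4: 0 is terminal -1 (X); from 6 depth 9
compare (X): move=+1 vs pass=-1

zugzwang(6, X) = False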